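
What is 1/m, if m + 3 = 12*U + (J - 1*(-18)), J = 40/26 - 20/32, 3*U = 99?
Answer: 104/42839 ≈ 0.0024277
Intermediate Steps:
U = 33 (U = (⅓)*99 = 33)
J = 95/104 (J = 40*(1/26) - 20*1/32 = 20/13 - 5/8 = 95/104 ≈ 0.91346)
m = 42839/104 (m = -3 + (12*33 + (95/104 - 1*(-18))) = -3 + (396 + (95/104 + 18)) = -3 + (396 + 1967/104) = -3 + 43151/104 = 42839/104 ≈ 411.91)
1/m = 1/(42839/104) = 104/42839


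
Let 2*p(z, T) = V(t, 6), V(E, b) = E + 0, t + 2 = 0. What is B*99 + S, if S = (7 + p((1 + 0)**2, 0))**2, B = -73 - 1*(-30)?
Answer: -4221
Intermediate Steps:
t = -2 (t = -2 + 0 = -2)
V(E, b) = E
B = -43 (B = -73 + 30 = -43)
p(z, T) = -1 (p(z, T) = (1/2)*(-2) = -1)
S = 36 (S = (7 - 1)**2 = 6**2 = 36)
B*99 + S = -43*99 + 36 = -4257 + 36 = -4221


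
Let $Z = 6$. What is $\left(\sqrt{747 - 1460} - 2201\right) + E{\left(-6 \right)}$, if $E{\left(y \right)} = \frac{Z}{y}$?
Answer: $-2202 + i \sqrt{713} \approx -2202.0 + 26.702 i$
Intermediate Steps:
$E{\left(y \right)} = \frac{6}{y}$
$\left(\sqrt{747 - 1460} - 2201\right) + E{\left(-6 \right)} = \left(\sqrt{747 - 1460} - 2201\right) + \frac{6}{-6} = \left(\sqrt{-713} - 2201\right) + 6 \left(- \frac{1}{6}\right) = \left(i \sqrt{713} - 2201\right) - 1 = \left(-2201 + i \sqrt{713}\right) - 1 = -2202 + i \sqrt{713}$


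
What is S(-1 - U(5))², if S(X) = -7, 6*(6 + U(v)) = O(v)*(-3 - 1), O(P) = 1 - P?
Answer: 49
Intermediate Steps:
U(v) = -20/3 + 2*v/3 (U(v) = -6 + ((1 - v)*(-3 - 1))/6 = -6 + ((1 - v)*(-4))/6 = -6 + (-4 + 4*v)/6 = -6 + (-⅔ + 2*v/3) = -20/3 + 2*v/3)
S(-1 - U(5))² = (-7)² = 49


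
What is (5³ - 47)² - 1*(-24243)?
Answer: 30327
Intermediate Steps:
(5³ - 47)² - 1*(-24243) = (125 - 47)² + 24243 = 78² + 24243 = 6084 + 24243 = 30327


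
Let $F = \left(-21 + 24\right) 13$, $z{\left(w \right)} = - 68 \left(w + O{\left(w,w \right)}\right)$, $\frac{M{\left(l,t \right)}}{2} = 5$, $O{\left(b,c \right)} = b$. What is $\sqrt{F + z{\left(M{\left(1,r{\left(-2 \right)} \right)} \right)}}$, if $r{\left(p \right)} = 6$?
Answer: $i \sqrt{1321} \approx 36.346 i$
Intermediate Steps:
$M{\left(l,t \right)} = 10$ ($M{\left(l,t \right)} = 2 \cdot 5 = 10$)
$z{\left(w \right)} = - 136 w$ ($z{\left(w \right)} = - 68 \left(w + w\right) = - 68 \cdot 2 w = - 136 w$)
$F = 39$ ($F = 3 \cdot 13 = 39$)
$\sqrt{F + z{\left(M{\left(1,r{\left(-2 \right)} \right)} \right)}} = \sqrt{39 - 1360} = \sqrt{-1321} = i \sqrt{1321}$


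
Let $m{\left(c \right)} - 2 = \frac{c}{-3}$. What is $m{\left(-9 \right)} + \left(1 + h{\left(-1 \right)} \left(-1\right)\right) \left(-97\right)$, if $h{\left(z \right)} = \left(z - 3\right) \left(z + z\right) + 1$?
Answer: $781$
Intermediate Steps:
$m{\left(c \right)} = 2 - \frac{c}{3}$ ($m{\left(c \right)} = 2 + \frac{c}{-3} = 2 + c \left(- \frac{1}{3}\right) = 2 - \frac{c}{3}$)
$h{\left(z \right)} = 1 + 2 z \left(-3 + z\right)$ ($h{\left(z \right)} = \left(-3 + z\right) 2 z + 1 = 2 z \left(-3 + z\right) + 1 = 1 + 2 z \left(-3 + z\right)$)
$m{\left(-9 \right)} + \left(1 + h{\left(-1 \right)} \left(-1\right)\right) \left(-97\right) = \left(2 - -3\right) + \left(1 + \left(1 - -6 + 2 \left(-1\right)^{2}\right) \left(-1\right)\right) \left(-97\right) = \left(2 + 3\right) + \left(1 + \left(1 + 6 + 2 \cdot 1\right) \left(-1\right)\right) \left(-97\right) = 5 + \left(1 + \left(1 + 6 + 2\right) \left(-1\right)\right) \left(-97\right) = 5 + \left(1 + 9 \left(-1\right)\right) \left(-97\right) = 5 + \left(1 - 9\right) \left(-97\right) = 5 - -776 = 5 + 776 = 781$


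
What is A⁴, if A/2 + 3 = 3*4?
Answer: 104976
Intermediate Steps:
A = 18 (A = -6 + 2*(3*4) = -6 + 2*12 = -6 + 24 = 18)
A⁴ = 18⁴ = 104976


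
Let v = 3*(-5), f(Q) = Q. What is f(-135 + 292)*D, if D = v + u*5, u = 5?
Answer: 1570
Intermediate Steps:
v = -15
D = 10 (D = -15 + 5*5 = -15 + 25 = 10)
f(-135 + 292)*D = (-135 + 292)*10 = 157*10 = 1570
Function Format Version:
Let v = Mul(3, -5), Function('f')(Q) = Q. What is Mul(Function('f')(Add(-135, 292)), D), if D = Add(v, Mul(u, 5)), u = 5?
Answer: 1570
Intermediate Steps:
v = -15
D = 10 (D = Add(-15, Mul(5, 5)) = Add(-15, 25) = 10)
Mul(Function('f')(Add(-135, 292)), D) = Mul(Add(-135, 292), 10) = Mul(157, 10) = 1570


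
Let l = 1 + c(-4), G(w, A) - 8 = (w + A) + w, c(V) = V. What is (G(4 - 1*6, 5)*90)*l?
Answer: -2430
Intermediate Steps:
G(w, A) = 8 + A + 2*w (G(w, A) = 8 + ((w + A) + w) = 8 + ((A + w) + w) = 8 + (A + 2*w) = 8 + A + 2*w)
l = -3 (l = 1 - 4 = -3)
(G(4 - 1*6, 5)*90)*l = ((8 + 5 + 2*(4 - 1*6))*90)*(-3) = ((8 + 5 + 2*(4 - 6))*90)*(-3) = ((8 + 5 + 2*(-2))*90)*(-3) = ((8 + 5 - 4)*90)*(-3) = (9*90)*(-3) = 810*(-3) = -2430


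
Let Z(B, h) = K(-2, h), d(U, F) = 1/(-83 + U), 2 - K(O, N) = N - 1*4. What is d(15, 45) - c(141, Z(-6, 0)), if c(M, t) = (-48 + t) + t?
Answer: 2447/68 ≈ 35.985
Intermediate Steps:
K(O, N) = 6 - N (K(O, N) = 2 - (N - 1*4) = 2 - (N - 4) = 2 - (-4 + N) = 2 + (4 - N) = 6 - N)
Z(B, h) = 6 - h
c(M, t) = -48 + 2*t
d(15, 45) - c(141, Z(-6, 0)) = 1/(-83 + 15) - (-48 + 2*(6 - 1*0)) = 1/(-68) - (-48 + 2*(6 + 0)) = -1/68 - (-48 + 2*6) = -1/68 - (-48 + 12) = -1/68 - 1*(-36) = -1/68 + 36 = 2447/68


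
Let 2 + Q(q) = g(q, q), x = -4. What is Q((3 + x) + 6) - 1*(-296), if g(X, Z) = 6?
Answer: 300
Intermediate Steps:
Q(q) = 4 (Q(q) = -2 + 6 = 4)
Q((3 + x) + 6) - 1*(-296) = 4 - 1*(-296) = 4 + 296 = 300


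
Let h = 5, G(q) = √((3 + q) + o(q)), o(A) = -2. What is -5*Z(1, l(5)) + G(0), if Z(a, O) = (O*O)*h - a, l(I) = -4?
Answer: -394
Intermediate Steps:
G(q) = √(1 + q) (G(q) = √((3 + q) - 2) = √(1 + q))
Z(a, O) = -a + 5*O² (Z(a, O) = (O*O)*5 - a = O²*5 - a = 5*O² - a = -a + 5*O²)
-5*Z(1, l(5)) + G(0) = -5*(-1*1 + 5*(-4)²) + √(1 + 0) = -5*(-1 + 5*16) + √1 = -5*(-1 + 80) + 1 = -5*79 + 1 = -395 + 1 = -394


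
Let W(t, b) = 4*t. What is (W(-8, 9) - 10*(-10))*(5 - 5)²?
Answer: 0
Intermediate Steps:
(W(-8, 9) - 10*(-10))*(5 - 5)² = (4*(-8) - 10*(-10))*(5 - 5)² = (-32 + 100)*0² = 68*0 = 0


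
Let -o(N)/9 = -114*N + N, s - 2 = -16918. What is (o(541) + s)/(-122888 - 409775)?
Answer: -533281/532663 ≈ -1.0012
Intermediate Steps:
s = -16916 (s = 2 - 16918 = -16916)
o(N) = 1017*N (o(N) = -9*(-114*N + N) = -(-1017)*N = 1017*N)
(o(541) + s)/(-122888 - 409775) = (1017*541 - 16916)/(-122888 - 409775) = (550197 - 16916)/(-532663) = 533281*(-1/532663) = -533281/532663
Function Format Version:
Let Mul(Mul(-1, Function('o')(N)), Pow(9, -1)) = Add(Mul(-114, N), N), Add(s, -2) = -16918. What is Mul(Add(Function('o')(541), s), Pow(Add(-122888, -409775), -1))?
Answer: Rational(-533281, 532663) ≈ -1.0012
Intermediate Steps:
s = -16916 (s = Add(2, -16918) = -16916)
Function('o')(N) = Mul(1017, N) (Function('o')(N) = Mul(-9, Add(Mul(-114, N), N)) = Mul(-9, Mul(-113, N)) = Mul(1017, N))
Mul(Add(Function('o')(541), s), Pow(Add(-122888, -409775), -1)) = Mul(Add(Mul(1017, 541), -16916), Pow(Add(-122888, -409775), -1)) = Mul(Add(550197, -16916), Pow(-532663, -1)) = Mul(533281, Rational(-1, 532663)) = Rational(-533281, 532663)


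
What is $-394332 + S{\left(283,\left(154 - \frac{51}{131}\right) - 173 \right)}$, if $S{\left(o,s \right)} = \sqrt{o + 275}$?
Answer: $-394332 + 3 \sqrt{62} \approx -3.9431 \cdot 10^{5}$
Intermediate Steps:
$S{\left(o,s \right)} = \sqrt{275 + o}$
$-394332 + S{\left(283,\left(154 - \frac{51}{131}\right) - 173 \right)} = -394332 + \sqrt{275 + 283} = -394332 + \sqrt{558} = -394332 + 3 \sqrt{62}$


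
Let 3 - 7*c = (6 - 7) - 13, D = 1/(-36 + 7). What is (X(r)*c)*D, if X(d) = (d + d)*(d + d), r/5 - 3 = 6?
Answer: -137700/203 ≈ -678.33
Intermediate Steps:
r = 45 (r = 15 + 5*6 = 15 + 30 = 45)
D = -1/29 (D = 1/(-29) = -1/29 ≈ -0.034483)
X(d) = 4*d² (X(d) = (2*d)*(2*d) = 4*d²)
c = 17/7 (c = 3/7 - ((6 - 7) - 13)/7 = 3/7 - (-1 - 13)/7 = 3/7 - ⅐*(-14) = 3/7 + 2 = 17/7 ≈ 2.4286)
(X(r)*c)*D = ((4*45²)*(17/7))*(-1/29) = ((4*2025)*(17/7))*(-1/29) = (8100*(17/7))*(-1/29) = (137700/7)*(-1/29) = -137700/203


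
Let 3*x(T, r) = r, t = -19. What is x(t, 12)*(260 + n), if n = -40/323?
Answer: 335760/323 ≈ 1039.5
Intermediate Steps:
x(T, r) = r/3
n = -40/323 ≈ -0.12384
x(t, 12)*(260 + n) = ((⅓)*12)*(260 - 40/323) = 4*(83940/323) = 335760/323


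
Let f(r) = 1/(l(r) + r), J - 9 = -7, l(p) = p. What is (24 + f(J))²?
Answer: 9409/16 ≈ 588.06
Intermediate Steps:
J = 2 (J = 9 - 7 = 2)
f(r) = 1/(2*r) (f(r) = 1/(r + r) = 1/(2*r))
(24 + f(J))² = (24 + (½)/2)² = (24 + (½)*(½))² = (24 + ¼)² = (97/4)² = 9409/16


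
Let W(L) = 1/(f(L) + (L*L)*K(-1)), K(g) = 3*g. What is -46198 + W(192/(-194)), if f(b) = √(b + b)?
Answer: -226093673926/4893985 - 912673*I*√291/117455640 ≈ -46198.0 - 0.13255*I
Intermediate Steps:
f(b) = √2*√b (f(b) = √(2*b) = √2*√b)
W(L) = 1/(-3*L² + √2*√L) (W(L) = 1/(√2*√L + (L*L)*(3*(-1))) = 1/(√2*√L + L²*(-3)) = 1/(√2*√L - 3*L²) = 1/(-3*L² + √2*√L))
-46198 + W(192/(-194)) = -46198 + 1/(-3*(192/(-194))² + √2*√(192/(-194))) = -46198 + 1/(-3*(192*(-1/194))² + √2*√(192*(-1/194))) = -46198 + 1/(-3*(-96/97)² + √2*√(-96/97)) = -46198 + 1/(-3*9216/9409 + √2*(4*I*√582/97)) = -46198 + 1/(-27648/9409 + 8*I*√291/97)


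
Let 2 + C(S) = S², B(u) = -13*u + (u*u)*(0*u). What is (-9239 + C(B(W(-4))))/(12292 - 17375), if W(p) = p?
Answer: 6537/5083 ≈ 1.2861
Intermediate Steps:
B(u) = -13*u (B(u) = -13*u + u²*0 = -13*u + 0 = -13*u)
C(S) = -2 + S²
(-9239 + C(B(W(-4))))/(12292 - 17375) = (-9239 + (-2 + (-13*(-4))²))/(12292 - 17375) = (-9239 + (-2 + 52²))/(-5083) = (-9239 + (-2 + 2704))*(-1/5083) = (-9239 + 2702)*(-1/5083) = -6537*(-1/5083) = 6537/5083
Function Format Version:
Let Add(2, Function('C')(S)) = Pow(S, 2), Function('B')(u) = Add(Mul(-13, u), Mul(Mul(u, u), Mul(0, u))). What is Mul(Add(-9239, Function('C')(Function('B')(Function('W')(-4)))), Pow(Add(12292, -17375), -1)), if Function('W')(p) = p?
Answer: Rational(6537, 5083) ≈ 1.2861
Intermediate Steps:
Function('B')(u) = Mul(-13, u) (Function('B')(u) = Add(Mul(-13, u), Mul(Pow(u, 2), 0)) = Add(Mul(-13, u), 0) = Mul(-13, u))
Function('C')(S) = Add(-2, Pow(S, 2))
Mul(Add(-9239, Function('C')(Function('B')(Function('W')(-4)))), Pow(Add(12292, -17375), -1)) = Mul(Add(-9239, Add(-2, Pow(Mul(-13, -4), 2))), Pow(Add(12292, -17375), -1)) = Mul(Add(-9239, Add(-2, Pow(52, 2))), Pow(-5083, -1)) = Mul(Add(-9239, Add(-2, 2704)), Rational(-1, 5083)) = Mul(Add(-9239, 2702), Rational(-1, 5083)) = Mul(-6537, Rational(-1, 5083)) = Rational(6537, 5083)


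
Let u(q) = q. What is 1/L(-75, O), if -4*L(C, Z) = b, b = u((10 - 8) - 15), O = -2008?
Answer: 4/13 ≈ 0.30769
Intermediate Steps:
b = -13 (b = (10 - 8) - 15 = 2 - 15 = -13)
L(C, Z) = 13/4 (L(C, Z) = -1/4*(-13) = 13/4)
1/L(-75, O) = 1/(13/4) = 4/13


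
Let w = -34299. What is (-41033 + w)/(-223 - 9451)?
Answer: 37666/4837 ≈ 7.7871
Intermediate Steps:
(-41033 + w)/(-223 - 9451) = (-41033 - 34299)/(-223 - 9451) = -75332/(-9674) = -75332*(-1/9674) = 37666/4837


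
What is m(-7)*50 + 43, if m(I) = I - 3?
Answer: -457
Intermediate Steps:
m(I) = -3 + I
m(-7)*50 + 43 = (-3 - 7)*50 + 43 = -10*50 + 43 = -500 + 43 = -457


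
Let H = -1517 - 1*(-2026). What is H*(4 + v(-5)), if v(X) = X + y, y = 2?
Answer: 509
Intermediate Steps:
v(X) = 2 + X (v(X) = X + 2 = 2 + X)
H = 509 (H = -1517 + 2026 = 509)
H*(4 + v(-5)) = 509*(4 + (2 - 5)) = 509*(4 - 3) = 509*1 = 509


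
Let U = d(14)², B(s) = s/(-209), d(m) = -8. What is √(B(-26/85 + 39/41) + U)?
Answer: √33951358593515/728365 ≈ 7.9998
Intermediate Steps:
B(s) = -s/209 (B(s) = s*(-1/209) = -s/209)
U = 64 (U = (-8)² = 64)
√(B(-26/85 + 39/41) + U) = √(-(-26/85 + 39/41)/209 + 64) = √(-1/209*2249/3485 + 64) = √(-2249/728365 + 64) = √(46613111/728365) = √33951358593515/728365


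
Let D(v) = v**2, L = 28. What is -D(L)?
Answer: -784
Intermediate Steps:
-D(L) = -1*28**2 = -1*784 = -784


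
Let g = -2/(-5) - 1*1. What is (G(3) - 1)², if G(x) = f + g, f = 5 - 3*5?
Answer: 3364/25 ≈ 134.56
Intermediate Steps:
f = -10 (f = 5 - 15 = -10)
g = -⅗ (g = -2*(-⅕) - 1 = ⅖ - 1 = -⅗ ≈ -0.60000)
G(x) = -53/5 (G(x) = -10 - ⅗ = -53/5)
(G(3) - 1)² = (-53/5 - 1)² = (-58/5)² = 3364/25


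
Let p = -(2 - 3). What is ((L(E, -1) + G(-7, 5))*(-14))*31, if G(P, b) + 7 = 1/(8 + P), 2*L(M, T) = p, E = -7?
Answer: 2387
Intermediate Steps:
p = 1 (p = -1*(-1) = 1)
L(M, T) = 1/2 (L(M, T) = (1/2)*1 = 1/2)
G(P, b) = -7 + 1/(8 + P)
((L(E, -1) + G(-7, 5))*(-14))*31 = ((1/2 + (-55 - 7*(-7))/(8 - 7))*(-14))*31 = ((1/2 + (-55 + 49)/1)*(-14))*31 = ((1/2 + 1*(-6))*(-14))*31 = ((1/2 - 6)*(-14))*31 = -11/2*(-14)*31 = 77*31 = 2387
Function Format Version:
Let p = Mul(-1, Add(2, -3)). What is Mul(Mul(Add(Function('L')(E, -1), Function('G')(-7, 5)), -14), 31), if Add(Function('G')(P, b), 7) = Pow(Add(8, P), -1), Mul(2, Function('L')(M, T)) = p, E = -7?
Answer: 2387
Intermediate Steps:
p = 1 (p = Mul(-1, -1) = 1)
Function('L')(M, T) = Rational(1, 2) (Function('L')(M, T) = Mul(Rational(1, 2), 1) = Rational(1, 2))
Function('G')(P, b) = Add(-7, Pow(Add(8, P), -1))
Mul(Mul(Add(Function('L')(E, -1), Function('G')(-7, 5)), -14), 31) = Mul(Mul(Add(Rational(1, 2), Mul(Pow(Add(8, -7), -1), Add(-55, Mul(-7, -7)))), -14), 31) = Mul(Mul(Add(Rational(1, 2), Mul(Pow(1, -1), Add(-55, 49))), -14), 31) = Mul(Mul(Add(Rational(1, 2), Mul(1, -6)), -14), 31) = Mul(Mul(Add(Rational(1, 2), -6), -14), 31) = Mul(Mul(Rational(-11, 2), -14), 31) = Mul(77, 31) = 2387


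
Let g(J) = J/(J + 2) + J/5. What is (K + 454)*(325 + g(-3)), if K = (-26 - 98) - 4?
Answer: 533662/5 ≈ 1.0673e+5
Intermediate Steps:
g(J) = J/5 + J/(2 + J) (g(J) = J/(2 + J) + J*(⅕) = J/(2 + J) + J/5 = J/5 + J/(2 + J))
K = -128 (K = -124 - 4 = -128)
(K + 454)*(325 + g(-3)) = (-128 + 454)*(325 + (⅕)*(-3)*(7 - 3)/(2 - 3)) = 326*(325 + (⅕)*(-3)*4/(-1)) = 326*(325 + (⅕)*(-3)*(-1)*4) = 326*(325 + 12/5) = 326*(1637/5) = 533662/5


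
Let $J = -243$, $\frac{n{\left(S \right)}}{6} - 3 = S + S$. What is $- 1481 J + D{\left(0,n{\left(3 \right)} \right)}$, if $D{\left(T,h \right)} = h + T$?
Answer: $359937$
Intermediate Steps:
$n{\left(S \right)} = 18 + 12 S$ ($n{\left(S \right)} = 18 + 6 \left(S + S\right) = 18 + 6 \cdot 2 S = 18 + 12 S$)
$D{\left(T,h \right)} = T + h$
$- 1481 J + D{\left(0,n{\left(3 \right)} \right)} = \left(-1481\right) \left(-243\right) + \left(0 + \left(18 + 12 \cdot 3\right)\right) = 359883 + \left(0 + \left(18 + 36\right)\right) = 359883 + \left(0 + 54\right) = 359883 + 54 = 359937$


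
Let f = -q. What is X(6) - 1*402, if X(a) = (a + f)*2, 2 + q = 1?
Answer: -388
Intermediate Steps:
q = -1 (q = -2 + 1 = -1)
f = 1 (f = -1*(-1) = 1)
X(a) = 2 + 2*a (X(a) = (a + 1)*2 = (1 + a)*2 = 2 + 2*a)
X(6) - 1*402 = (2 + 2*6) - 1*402 = (2 + 12) - 402 = 14 - 402 = -388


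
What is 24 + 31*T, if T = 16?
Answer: 520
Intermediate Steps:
24 + 31*T = 24 + 31*16 = 24 + 496 = 520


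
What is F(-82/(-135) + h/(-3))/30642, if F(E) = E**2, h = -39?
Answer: 3374569/558450450 ≈ 0.0060427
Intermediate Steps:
F(-82/(-135) + h/(-3))/30642 = (-82/(-135) - 39/(-3))**2/30642 = (-82*(-1/135) - 39*(-1/3))**2*(1/30642) = (82/135 + 13)**2*(1/30642) = (1837/135)**2*(1/30642) = (3374569/18225)*(1/30642) = 3374569/558450450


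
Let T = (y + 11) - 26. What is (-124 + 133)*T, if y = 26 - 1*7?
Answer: 36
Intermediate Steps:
y = 19 (y = 26 - 7 = 19)
T = 4 (T = (19 + 11) - 26 = 30 - 26 = 4)
(-124 + 133)*T = (-124 + 133)*4 = 9*4 = 36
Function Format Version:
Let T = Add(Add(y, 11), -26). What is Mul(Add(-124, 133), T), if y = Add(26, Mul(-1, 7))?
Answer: 36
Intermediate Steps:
y = 19 (y = Add(26, -7) = 19)
T = 4 (T = Add(Add(19, 11), -26) = Add(30, -26) = 4)
Mul(Add(-124, 133), T) = Mul(Add(-124, 133), 4) = Mul(9, 4) = 36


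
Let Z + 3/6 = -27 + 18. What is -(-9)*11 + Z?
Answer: 179/2 ≈ 89.500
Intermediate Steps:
Z = -19/2 (Z = -1/2 + (-27 + 18) = -1/2 - 9 = -19/2 ≈ -9.5000)
-(-9)*11 + Z = -(-9)*11 - 19/2 = -3*(-33) - 19/2 = 99 - 19/2 = 179/2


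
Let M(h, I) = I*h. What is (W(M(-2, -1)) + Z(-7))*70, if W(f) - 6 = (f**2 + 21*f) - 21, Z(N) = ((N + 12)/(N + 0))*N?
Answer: 2520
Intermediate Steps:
Z(N) = 12 + N (Z(N) = ((12 + N)/N)*N = 12 + N)
W(f) = -15 + f**2 + 21*f (W(f) = 6 + ((f**2 + 21*f) - 21) = 6 + (-21 + f**2 + 21*f) = -15 + f**2 + 21*f)
(W(M(-2, -1)) + Z(-7))*70 = ((-15 + (-1*(-2))**2 + 21*(-1*(-2))) + (12 - 7))*70 = ((-15 + 2**2 + 21*2) + 5)*70 = ((-15 + 4 + 42) + 5)*70 = (31 + 5)*70 = 36*70 = 2520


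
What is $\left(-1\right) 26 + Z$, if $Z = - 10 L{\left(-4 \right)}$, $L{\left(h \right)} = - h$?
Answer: $-66$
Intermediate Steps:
$Z = -40$ ($Z = - 10 \left(\left(-1\right) \left(-4\right)\right) = \left(-10\right) 4 = -40$)
$\left(-1\right) 26 + Z = \left(-1\right) 26 - 40 = -26 - 40 = -66$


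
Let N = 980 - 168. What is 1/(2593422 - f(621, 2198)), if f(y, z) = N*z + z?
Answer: 1/806448 ≈ 1.2400e-6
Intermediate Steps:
N = 812
f(y, z) = 813*z (f(y, z) = 812*z + z = 813*z)
1/(2593422 - f(621, 2198)) = 1/(2593422 - 813*2198) = 1/(2593422 - 1*1786974) = 1/(2593422 - 1786974) = 1/806448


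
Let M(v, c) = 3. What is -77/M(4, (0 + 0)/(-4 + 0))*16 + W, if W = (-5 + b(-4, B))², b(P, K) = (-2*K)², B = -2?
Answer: -869/3 ≈ -289.67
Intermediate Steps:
b(P, K) = 4*K²
W = 121 (W = (-5 + 4*(-2)²)² = (-5 + 4*4)² = (-5 + 16)² = 11² = 121)
-77/M(4, (0 + 0)/(-4 + 0))*16 + W = -77/3*16 + 121 = -1232/3 + 121 = -869/3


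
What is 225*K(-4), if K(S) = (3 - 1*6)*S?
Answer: 2700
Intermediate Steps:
K(S) = -3*S (K(S) = (3 - 6)*S = -3*S)
225*K(-4) = 225*(-3*(-4)) = 225*12 = 2700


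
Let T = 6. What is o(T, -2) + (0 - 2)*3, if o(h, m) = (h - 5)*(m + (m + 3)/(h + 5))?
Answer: -87/11 ≈ -7.9091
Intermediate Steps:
o(h, m) = (-5 + h)*(m + (3 + m)/(5 + h))
o(T, -2) + (0 - 2)*3 = (-15 - 30*(-2) + 3*6 + 6*(-2) - 2*6²)/(5 + 6) + (0 - 2)*3 = (-15 + 60 + 18 - 12 - 2*36)/11 - 2*3 = (-15 + 60 + 18 - 12 - 72)/11 - 6 = (1/11)*(-21) - 6 = -21/11 - 6 = -87/11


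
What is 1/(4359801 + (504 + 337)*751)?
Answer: 1/4991392 ≈ 2.0034e-7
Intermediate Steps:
1/(4359801 + (504 + 337)*751) = 1/(4359801 + 841*751) = 1/(4359801 + 631591) = 1/4991392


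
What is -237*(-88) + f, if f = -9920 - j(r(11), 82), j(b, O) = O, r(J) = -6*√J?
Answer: 10854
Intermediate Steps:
f = -10002 (f = -9920 - 1*82 = -9920 - 82 = -10002)
-237*(-88) + f = -237*(-88) - 10002 = 20856 - 10002 = 10854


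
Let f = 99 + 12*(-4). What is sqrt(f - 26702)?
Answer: I*sqrt(26651) ≈ 163.25*I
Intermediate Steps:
f = 51 (f = 99 - 48 = 51)
sqrt(f - 26702) = sqrt(51 - 26702) = sqrt(-26651) = I*sqrt(26651)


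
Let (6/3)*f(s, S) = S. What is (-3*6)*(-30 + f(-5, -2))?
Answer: 558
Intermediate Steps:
f(s, S) = S/2
(-3*6)*(-30 + f(-5, -2)) = (-3*6)*(-30 + (1/2)*(-2)) = -18*(-30 - 1) = -18*(-31) = 558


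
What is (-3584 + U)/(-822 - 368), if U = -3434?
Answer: 3509/595 ≈ 5.8975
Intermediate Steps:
(-3584 + U)/(-822 - 368) = (-3584 - 3434)/(-822 - 368) = -7018/(-1190) = -7018*(-1/1190) = 3509/595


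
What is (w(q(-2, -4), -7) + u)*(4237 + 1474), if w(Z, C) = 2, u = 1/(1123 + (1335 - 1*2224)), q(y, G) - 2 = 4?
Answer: 2678459/234 ≈ 11446.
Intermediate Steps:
q(y, G) = 6 (q(y, G) = 2 + 4 = 6)
u = 1/234 (u = 1/(1123 + (1335 - 2224)) = 1/(1123 - 889) = 1/234 ≈ 0.0042735)
(w(q(-2, -4), -7) + u)*(4237 + 1474) = (2 + 1/234)*(4237 + 1474) = (469/234)*5711 = 2678459/234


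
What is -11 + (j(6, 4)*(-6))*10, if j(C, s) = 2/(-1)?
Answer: 109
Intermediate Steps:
j(C, s) = -2 (j(C, s) = 2*(-1) = -2)
-11 + (j(6, 4)*(-6))*10 = -11 - 2*(-6)*10 = -11 + 12*10 = -11 + 120 = 109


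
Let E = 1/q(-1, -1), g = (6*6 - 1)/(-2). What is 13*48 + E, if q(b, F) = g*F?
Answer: 21842/35 ≈ 624.06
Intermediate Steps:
g = -35/2 (g = (36 - 1)*(-½) = 35*(-½) = -35/2 ≈ -17.500)
q(b, F) = -35*F/2
E = 2/35 (E = 1/(-35/2*(-1)) = 1/(35/2) = 2/35 ≈ 0.057143)
13*48 + E = 13*48 + 2/35 = 624 + 2/35 = 21842/35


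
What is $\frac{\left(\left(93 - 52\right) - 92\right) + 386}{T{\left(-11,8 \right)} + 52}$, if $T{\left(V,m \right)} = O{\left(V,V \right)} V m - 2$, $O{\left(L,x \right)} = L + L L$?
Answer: $- \frac{67}{1926} \approx -0.034787$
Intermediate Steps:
$O{\left(L,x \right)} = L + L^{2}$
$T{\left(V,m \right)} = -2 + m V^{2} \left(1 + V\right)$ ($T{\left(V,m \right)} = V \left(1 + V\right) V m - 2 = V^{2} \left(1 + V\right) m - 2 = m V^{2} \left(1 + V\right) - 2 = -2 + m V^{2} \left(1 + V\right)$)
$\frac{\left(\left(93 - 52\right) - 92\right) + 386}{T{\left(-11,8 \right)} + 52} = \frac{\left(\left(93 - 52\right) - 92\right) + 386}{\left(-2 + 8 \left(-11\right)^{2} \left(1 - 11\right)\right) + 52} = \frac{\left(41 - 92\right) + 386}{\left(-2 + 8 \cdot 121 \left(-10\right)\right) + 52} = \frac{-51 + 386}{\left(-2 - 9680\right) + 52} = \frac{335}{-9682 + 52} = \frac{335}{-9630} = 335 \left(- \frac{1}{9630}\right) = - \frac{67}{1926}$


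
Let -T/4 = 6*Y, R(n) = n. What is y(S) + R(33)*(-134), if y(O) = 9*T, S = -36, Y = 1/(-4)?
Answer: -4368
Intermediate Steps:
Y = -¼ ≈ -0.25000
T = 6 (T = -24*(-1)/4 = -4*(-3/2) = 6)
y(O) = 54 (y(O) = 9*6 = 54)
y(S) + R(33)*(-134) = 54 + 33*(-134) = 54 - 4422 = -4368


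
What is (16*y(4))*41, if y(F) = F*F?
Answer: 10496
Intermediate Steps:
y(F) = F²
(16*y(4))*41 = (16*4²)*41 = (16*16)*41 = 256*41 = 10496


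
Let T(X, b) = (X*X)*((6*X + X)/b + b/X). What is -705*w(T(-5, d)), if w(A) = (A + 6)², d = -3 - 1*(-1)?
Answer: -579967545/4 ≈ -1.4499e+8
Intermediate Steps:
d = -2 (d = -3 + 1 = -2)
T(X, b) = X²*(b/X + 7*X/b) (T(X, b) = X²*((7*X)/b + b/X) = X²*(7*X/b + b/X) = X²*(b/X + 7*X/b))
w(A) = (6 + A)²
-705*w(T(-5, d)) = -705*(6 + (-5*(-2) + 7*(-5)³/(-2)))² = -705*(6 + (10 + 7*(-125)*(-½)))² = -705*(6 + (10 + 875/2))² = -705*(6 + 895/2)² = -705*(907/2)² = -705*822649/4 = -579967545/4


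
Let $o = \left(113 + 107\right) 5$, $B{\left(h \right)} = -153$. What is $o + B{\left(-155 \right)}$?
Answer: $947$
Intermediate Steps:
$o = 1100$ ($o = 220 \cdot 5 = 1100$)
$o + B{\left(-155 \right)} = 1100 - 153 = 947$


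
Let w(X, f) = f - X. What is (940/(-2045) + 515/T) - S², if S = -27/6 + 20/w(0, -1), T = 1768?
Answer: -434169727/723112 ≈ -600.42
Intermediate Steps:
S = -49/2 (S = -27/6 + 20/(-1 - 1*0) = -27*⅙ + 20/(-1 + 0) = -9/2 + 20/(-1) = -9/2 + 20*(-1) = -9/2 - 20 = -49/2 ≈ -24.500)
(940/(-2045) + 515/T) - S² = (940/(-2045) + 515/1768) - (-49/2)² = (940*(-1/2045) + 515*(1/1768)) - 1*2401/4 = (-188/409 + 515/1768) - 2401/4 = -121749/723112 - 2401/4 = -434169727/723112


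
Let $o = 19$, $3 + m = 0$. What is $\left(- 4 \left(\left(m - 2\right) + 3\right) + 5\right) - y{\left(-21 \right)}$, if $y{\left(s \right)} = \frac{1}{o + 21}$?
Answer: $\frac{519}{40} \approx 12.975$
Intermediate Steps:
$m = -3$ ($m = -3 + 0 = -3$)
$y{\left(s \right)} = \frac{1}{40}$ ($y{\left(s \right)} = \frac{1}{19 + 21} = \frac{1}{40}$)
$\left(- 4 \left(\left(m - 2\right) + 3\right) + 5\right) - y{\left(-21 \right)} = \left(- 4 \left(\left(-3 - 2\right) + 3\right) + 5\right) - \frac{1}{40} = \left(- 4 \left(-5 + 3\right) + 5\right) - \frac{1}{40} = \left(\left(-4\right) \left(-2\right) + 5\right) - \frac{1}{40} = \left(8 + 5\right) - \frac{1}{40} = 13 - \frac{1}{40} = \frac{519}{40}$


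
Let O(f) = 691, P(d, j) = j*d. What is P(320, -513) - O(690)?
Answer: -164851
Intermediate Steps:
P(d, j) = d*j
P(320, -513) - O(690) = 320*(-513) - 1*691 = -164160 - 691 = -164851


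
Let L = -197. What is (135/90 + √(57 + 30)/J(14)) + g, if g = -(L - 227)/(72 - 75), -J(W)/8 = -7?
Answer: -839/6 + √87/56 ≈ -139.67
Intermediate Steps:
J(W) = 56 (J(W) = -8*(-7) = 56)
g = -424/3 (g = -(-197 - 227)/(72 - 75) = -(-424)/(-3) = -(-424)*(-1)/3 = -1*424/3 = -424/3 ≈ -141.33)
(135/90 + √(57 + 30)/J(14)) + g = (135/90 + √(57 + 30)/56) - 424/3 = (135*(1/90) + √87*(1/56)) - 424/3 = (3/2 + √87/56) - 424/3 = -839/6 + √87/56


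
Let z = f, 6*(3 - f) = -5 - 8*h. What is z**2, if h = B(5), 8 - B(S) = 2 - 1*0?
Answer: 5041/36 ≈ 140.03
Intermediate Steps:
B(S) = 6 (B(S) = 8 - (2 - 1*0) = 8 - (2 + 0) = 8 - 1*2 = 8 - 2 = 6)
h = 6
f = 71/6 (f = 3 - (-5 - 8*6)/6 = 3 - (-5 - 48)/6 = 3 - 1/6*(-53) = 3 + 53/6 = 71/6 ≈ 11.833)
z = 71/6 ≈ 11.833
z**2 = (71/6)**2 = 5041/36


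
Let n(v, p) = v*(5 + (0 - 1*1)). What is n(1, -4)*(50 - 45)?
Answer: 20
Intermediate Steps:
n(v, p) = 4*v (n(v, p) = v*(5 + (0 - 1)) = v*(5 - 1) = v*4 = 4*v)
n(1, -4)*(50 - 45) = (4*1)*(50 - 45) = 4*5 = 20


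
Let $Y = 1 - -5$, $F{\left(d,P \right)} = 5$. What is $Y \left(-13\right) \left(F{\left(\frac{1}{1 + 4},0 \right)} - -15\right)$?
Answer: $-1560$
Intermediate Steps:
$Y = 6$ ($Y = 1 + 5 = 6$)
$Y \left(-13\right) \left(F{\left(\frac{1}{1 + 4},0 \right)} - -15\right) = 6 \left(-13\right) \left(5 - -15\right) = - 78 \left(5 + 15\right) = \left(-78\right) 20 = -1560$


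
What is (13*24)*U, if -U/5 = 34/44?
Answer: -13260/11 ≈ -1205.5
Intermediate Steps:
U = -85/22 (U = -170/44 = -5*17/22 = -85/22 ≈ -3.8636)
(13*24)*U = (13*24)*(-85/22) = 312*(-85/22) = -13260/11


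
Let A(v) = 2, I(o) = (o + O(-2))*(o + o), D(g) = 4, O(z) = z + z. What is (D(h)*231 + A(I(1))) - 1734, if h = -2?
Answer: -808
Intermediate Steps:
O(z) = 2*z
I(o) = 2*o*(-4 + o) (I(o) = (o + 2*(-2))*(o + o) = (o - 4)*(2*o) = (-4 + o)*(2*o) = 2*o*(-4 + o))
(D(h)*231 + A(I(1))) - 1734 = (4*231 + 2) - 1734 = (924 + 2) - 1734 = 926 - 1734 = -808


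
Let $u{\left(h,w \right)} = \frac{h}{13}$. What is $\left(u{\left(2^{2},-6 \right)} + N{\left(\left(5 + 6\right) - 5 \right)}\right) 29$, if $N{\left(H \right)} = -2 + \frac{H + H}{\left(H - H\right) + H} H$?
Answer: $\frac{3886}{13} \approx 298.92$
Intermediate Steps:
$N{\left(H \right)} = -2 + 2 H$ ($N{\left(H \right)} = -2 + \frac{2 H}{0 + H} H = -2 + \frac{2 H}{H} H = -2 + 2 H$)
$u{\left(h,w \right)} = \frac{h}{13}$ ($u{\left(h,w \right)} = h \frac{1}{13} = \frac{h}{13}$)
$\left(u{\left(2^{2},-6 \right)} + N{\left(\left(5 + 6\right) - 5 \right)}\right) 29 = \left(\frac{2^{2}}{13} - \left(2 - 2 \left(\left(5 + 6\right) - 5\right)\right)\right) 29 = \left(\frac{1}{13} \cdot 4 - \left(2 - 2 \left(11 - 5\right)\right)\right) 29 = \left(\frac{4}{13} + \left(-2 + 2 \cdot 6\right)\right) 29 = \left(\frac{4}{13} + \left(-2 + 12\right)\right) 29 = \left(\frac{4}{13} + 10\right) 29 = \frac{134}{13} \cdot 29 = \frac{3886}{13}$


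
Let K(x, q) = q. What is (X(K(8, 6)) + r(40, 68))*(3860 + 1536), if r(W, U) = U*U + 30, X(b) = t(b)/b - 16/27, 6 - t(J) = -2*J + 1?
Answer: 678377026/27 ≈ 2.5125e+7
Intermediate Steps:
t(J) = 5 + 2*J (t(J) = 6 - (-2*J + 1) = 6 - (1 - 2*J) = 6 + (-1 + 2*J) = 5 + 2*J)
X(b) = -16/27 + (5 + 2*b)/b (X(b) = (5 + 2*b)/b - 16/27 = -16/27 + (5 + 2*b)/b)
r(W, U) = 30 + U**2 (r(W, U) = U**2 + 30 = 30 + U**2)
(X(K(8, 6)) + r(40, 68))*(3860 + 1536) = ((38/27 + 5/6) + (30 + 68**2))*(3860 + 1536) = ((38/27 + 5*(1/6)) + (30 + 4624))*5396 = ((38/27 + 5/6) + 4654)*5396 = (121/54 + 4654)*5396 = (251437/54)*5396 = 678377026/27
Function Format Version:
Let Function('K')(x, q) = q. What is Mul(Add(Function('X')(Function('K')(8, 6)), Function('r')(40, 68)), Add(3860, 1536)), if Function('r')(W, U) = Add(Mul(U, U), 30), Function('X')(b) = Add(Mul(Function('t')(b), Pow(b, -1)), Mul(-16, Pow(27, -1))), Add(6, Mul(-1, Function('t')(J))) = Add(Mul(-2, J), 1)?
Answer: Rational(678377026, 27) ≈ 2.5125e+7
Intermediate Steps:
Function('t')(J) = Add(5, Mul(2, J)) (Function('t')(J) = Add(6, Mul(-1, Add(Mul(-2, J), 1))) = Add(6, Mul(-1, Add(1, Mul(-2, J)))) = Add(6, Add(-1, Mul(2, J))) = Add(5, Mul(2, J)))
Function('X')(b) = Add(Rational(-16, 27), Mul(Pow(b, -1), Add(5, Mul(2, b)))) (Function('X')(b) = Add(Mul(Add(5, Mul(2, b)), Pow(b, -1)), Mul(-16, Pow(27, -1))) = Add(Mul(Pow(b, -1), Add(5, Mul(2, b))), Mul(-16, Rational(1, 27))) = Add(Mul(Pow(b, -1), Add(5, Mul(2, b))), Rational(-16, 27)) = Add(Rational(-16, 27), Mul(Pow(b, -1), Add(5, Mul(2, b)))))
Function('r')(W, U) = Add(30, Pow(U, 2)) (Function('r')(W, U) = Add(Pow(U, 2), 30) = Add(30, Pow(U, 2)))
Mul(Add(Function('X')(Function('K')(8, 6)), Function('r')(40, 68)), Add(3860, 1536)) = Mul(Add(Add(Rational(38, 27), Mul(5, Pow(6, -1))), Add(30, Pow(68, 2))), Add(3860, 1536)) = Mul(Add(Add(Rational(38, 27), Mul(5, Rational(1, 6))), Add(30, 4624)), 5396) = Mul(Add(Add(Rational(38, 27), Rational(5, 6)), 4654), 5396) = Mul(Add(Rational(121, 54), 4654), 5396) = Mul(Rational(251437, 54), 5396) = Rational(678377026, 27)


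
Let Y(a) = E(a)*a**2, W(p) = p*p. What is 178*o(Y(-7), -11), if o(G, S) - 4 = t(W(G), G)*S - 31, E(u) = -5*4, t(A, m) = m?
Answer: 1914034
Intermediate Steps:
W(p) = p**2
E(u) = -20
Y(a) = -20*a**2
o(G, S) = -27 + G*S (o(G, S) = 4 + (G*S - 31) = 4 + (-31 + G*S) = -27 + G*S)
178*o(Y(-7), -11) = 178*(-27 - 20*(-7)**2*(-11)) = 178*(-27 - 20*49*(-11)) = 178*(-27 - 980*(-11)) = 178*(-27 + 10780) = 178*10753 = 1914034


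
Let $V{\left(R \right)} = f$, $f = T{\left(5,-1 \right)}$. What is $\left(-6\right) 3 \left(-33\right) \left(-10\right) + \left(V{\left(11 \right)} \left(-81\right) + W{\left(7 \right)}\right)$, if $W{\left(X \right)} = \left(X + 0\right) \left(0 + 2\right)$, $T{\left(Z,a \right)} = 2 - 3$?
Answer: $-5845$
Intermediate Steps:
$T{\left(Z,a \right)} = -1$
$f = -1$
$W{\left(X \right)} = 2 X$ ($W{\left(X \right)} = X 2 = 2 X$)
$V{\left(R \right)} = -1$
$\left(-6\right) 3 \left(-33\right) \left(-10\right) + \left(V{\left(11 \right)} \left(-81\right) + W{\left(7 \right)}\right) = \left(-6\right) 3 \left(-33\right) \left(-10\right) + \left(\left(-1\right) \left(-81\right) + 2 \cdot 7\right) = \left(-18\right) \left(-33\right) \left(-10\right) + \left(81 + 14\right) = 594 \left(-10\right) + 95 = -5940 + 95 = -5845$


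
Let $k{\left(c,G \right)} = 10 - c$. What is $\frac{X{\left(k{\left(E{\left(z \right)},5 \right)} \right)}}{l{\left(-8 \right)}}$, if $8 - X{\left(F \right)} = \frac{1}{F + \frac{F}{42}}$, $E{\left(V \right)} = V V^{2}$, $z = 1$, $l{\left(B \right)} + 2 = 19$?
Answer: $\frac{1018}{2193} \approx 0.4642$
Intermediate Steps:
$l{\left(B \right)} = 17$ ($l{\left(B \right)} = -2 + 19 = 17$)
$E{\left(V \right)} = V^{3}$
$X{\left(F \right)} = 8 - \frac{42}{43 F}$ ($X{\left(F \right)} = 8 - \frac{1}{F + \frac{F}{42}} = 8 - \frac{1}{\frac{43}{42} F} = 8 - \frac{42}{43 F}$)
$\frac{X{\left(k{\left(E{\left(z \right)},5 \right)} \right)}}{l{\left(-8 \right)}} = \frac{8 - \frac{42}{43 \left(10 - 1^{3}\right)}}{17} = \left(8 - \frac{42}{43 \left(10 - 1\right)}\right) \frac{1}{17} = \left(8 - \frac{42}{43 \cdot 9}\right) \frac{1}{17} = \left(8 - \frac{14}{129}\right) \frac{1}{17} = \frac{1018}{129} \cdot \frac{1}{17} = \frac{1018}{2193}$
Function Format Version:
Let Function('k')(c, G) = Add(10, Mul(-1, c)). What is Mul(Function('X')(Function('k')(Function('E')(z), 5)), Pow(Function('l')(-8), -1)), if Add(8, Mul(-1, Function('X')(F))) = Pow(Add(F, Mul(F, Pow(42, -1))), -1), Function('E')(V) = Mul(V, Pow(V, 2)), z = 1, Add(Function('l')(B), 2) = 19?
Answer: Rational(1018, 2193) ≈ 0.46420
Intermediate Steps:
Function('l')(B) = 17 (Function('l')(B) = Add(-2, 19) = 17)
Function('E')(V) = Pow(V, 3)
Function('X')(F) = Add(8, Mul(Rational(-42, 43), Pow(F, -1))) (Function('X')(F) = Add(8, Mul(-1, Pow(Add(F, Mul(F, Pow(42, -1))), -1))) = Add(8, Mul(-1, Pow(Add(F, Mul(F, Rational(1, 42))), -1))) = Add(8, Mul(-1, Pow(Add(F, Mul(Rational(1, 42), F)), -1))) = Add(8, Mul(-1, Pow(Mul(Rational(43, 42), F), -1))) = Add(8, Mul(-1, Mul(Rational(42, 43), Pow(F, -1)))) = Add(8, Mul(Rational(-42, 43), Pow(F, -1))))
Mul(Function('X')(Function('k')(Function('E')(z), 5)), Pow(Function('l')(-8), -1)) = Mul(Add(8, Mul(Rational(-42, 43), Pow(Add(10, Mul(-1, Pow(1, 3))), -1))), Pow(17, -1)) = Mul(Add(8, Mul(Rational(-42, 43), Pow(Add(10, Mul(-1, 1)), -1))), Rational(1, 17)) = Mul(Add(8, Mul(Rational(-42, 43), Pow(Add(10, -1), -1))), Rational(1, 17)) = Mul(Add(8, Mul(Rational(-42, 43), Pow(9, -1))), Rational(1, 17)) = Mul(Add(8, Mul(Rational(-42, 43), Rational(1, 9))), Rational(1, 17)) = Mul(Add(8, Rational(-14, 129)), Rational(1, 17)) = Mul(Rational(1018, 129), Rational(1, 17)) = Rational(1018, 2193)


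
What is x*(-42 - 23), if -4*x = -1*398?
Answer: -12935/2 ≈ -6467.5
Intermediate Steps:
x = 199/2 (x = -(-1)*398/4 = -1/4*(-398) = 199/2 ≈ 99.500)
x*(-42 - 23) = 199*(-42 - 23)/2 = (199/2)*(-65) = -12935/2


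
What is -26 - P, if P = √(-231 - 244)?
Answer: -26 - 5*I*√19 ≈ -26.0 - 21.794*I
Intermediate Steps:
P = 5*I*√19 (P = √(-475) = 5*I*√19 ≈ 21.794*I)
-26 - P = -26 - 5*I*√19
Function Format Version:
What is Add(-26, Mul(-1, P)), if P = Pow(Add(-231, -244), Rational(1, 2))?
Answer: Add(-26, Mul(-5, I, Pow(19, Rational(1, 2)))) ≈ Add(-26.000, Mul(-21.794, I))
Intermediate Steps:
P = Mul(5, I, Pow(19, Rational(1, 2))) (P = Pow(-475, Rational(1, 2)) = Mul(5, I, Pow(19, Rational(1, 2))) ≈ Mul(21.794, I))
Add(-26, Mul(-1, P)) = Add(-26, Mul(-1, Mul(5, I, Pow(19, Rational(1, 2))))) = Add(-26, Mul(-5, I, Pow(19, Rational(1, 2))))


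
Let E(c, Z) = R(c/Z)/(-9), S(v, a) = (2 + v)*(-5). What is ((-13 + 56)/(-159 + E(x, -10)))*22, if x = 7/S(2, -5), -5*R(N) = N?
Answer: -8514000/1430993 ≈ -5.9497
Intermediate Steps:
R(N) = -N/5
S(v, a) = -10 - 5*v
x = -7/20 (x = 7/(-10 - 5*2) = 7/(-10 - 10) = 7/(-20) = 7*(-1/20) = -7/20 ≈ -0.35000)
E(c, Z) = c/(45*Z) (E(c, Z) = -c/(5*Z)/(-9) = -c/(5*Z)*(-⅑) = c/(45*Z))
((-13 + 56)/(-159 + E(x, -10)))*22 = ((-13 + 56)/(-159 + (1/45)*(-7/20)/(-10)))*22 = (43/(-159 + (1/45)*(-7/20)*(-⅒)))*22 = (43/(-159 + 7/9000))*22 = (43/(-1430993/9000))*22 = (43*(-9000/1430993))*22 = -387000/1430993*22 = -8514000/1430993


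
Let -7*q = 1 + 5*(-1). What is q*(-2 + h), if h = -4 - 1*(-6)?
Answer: 0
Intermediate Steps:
h = 2 (h = -4 + 6 = 2)
q = 4/7 (q = -(1 + 5*(-1))/7 = -(1 - 5)/7 = -1/7*(-4) = 4/7 ≈ 0.57143)
q*(-2 + h) = 4*(-2 + 2)/7 = (4/7)*0 = 0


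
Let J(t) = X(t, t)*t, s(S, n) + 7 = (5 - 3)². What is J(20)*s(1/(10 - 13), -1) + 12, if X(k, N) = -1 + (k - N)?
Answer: 72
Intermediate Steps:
X(k, N) = -1 + k - N
s(S, n) = -3 (s(S, n) = -7 + (5 - 3)² = -7 + 2² = -7 + 4 = -3)
J(t) = -t (J(t) = (-1 + t - t)*t = -t)
J(20)*s(1/(10 - 13), -1) + 12 = -1*20*(-3) + 12 = -20*(-3) + 12 = 60 + 12 = 72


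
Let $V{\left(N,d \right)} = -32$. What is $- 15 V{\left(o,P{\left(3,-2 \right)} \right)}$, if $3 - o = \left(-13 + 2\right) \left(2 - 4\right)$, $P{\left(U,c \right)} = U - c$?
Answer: $480$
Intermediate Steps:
$o = -19$ ($o = 3 - \left(-13 + 2\right) \left(2 - 4\right) = 3 - \left(-11\right) \left(-2\right) = 3 - 22 = -19$)
$- 15 V{\left(o,P{\left(3,-2 \right)} \right)} = \left(-15\right) \left(-32\right) = 480$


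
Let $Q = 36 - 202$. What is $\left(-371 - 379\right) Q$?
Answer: $124500$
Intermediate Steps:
$Q = -166$ ($Q = 36 - 202 = -166$)
$\left(-371 - 379\right) Q = \left(-371 - 379\right) \left(-166\right) = \left(-750\right) \left(-166\right) = 124500$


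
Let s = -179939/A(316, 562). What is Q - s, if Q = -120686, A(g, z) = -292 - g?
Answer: -73557027/608 ≈ -1.2098e+5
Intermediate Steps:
s = 179939/608 (s = -179939/(-292 - 1*316) = -179939/(-292 - 316) = -179939/(-608) = -179939*(-1/608) = 179939/608 ≈ 295.95)
Q - s = -120686 - 1*179939/608 = -120686 - 179939/608 = -73557027/608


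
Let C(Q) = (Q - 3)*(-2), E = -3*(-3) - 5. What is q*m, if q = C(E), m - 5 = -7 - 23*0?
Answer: 4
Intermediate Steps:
m = -2 (m = 5 + (-7 - 23*0) = 5 + (-7 + 0) = 5 - 7 = -2)
E = 4 (E = 9 - 5 = 4)
C(Q) = 6 - 2*Q (C(Q) = (-3 + Q)*(-2) = 6 - 2*Q)
q = -2 (q = 6 - 2*4 = 6 - 8 = -2)
q*m = -2*(-2) = 4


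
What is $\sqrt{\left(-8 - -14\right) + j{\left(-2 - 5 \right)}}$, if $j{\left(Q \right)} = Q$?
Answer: $i \approx 1.0 i$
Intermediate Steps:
$\sqrt{\left(-8 - -14\right) + j{\left(-2 - 5 \right)}} = \sqrt{\left(-8 - -14\right) - 7} = \sqrt{\left(-8 + 14\right) - 7} = \sqrt{6 - 7} = \sqrt{-1} = i$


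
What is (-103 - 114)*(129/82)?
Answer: -27993/82 ≈ -341.38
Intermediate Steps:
(-103 - 114)*(129/82) = -27993/82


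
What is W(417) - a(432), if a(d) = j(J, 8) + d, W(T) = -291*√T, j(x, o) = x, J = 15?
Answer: -447 - 291*√417 ≈ -6389.4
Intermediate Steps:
a(d) = 15 + d
W(417) - a(432) = -291*√417 - (15 + 432) = -291*√417 - 1*447 = -291*√417 - 447 = -447 - 291*√417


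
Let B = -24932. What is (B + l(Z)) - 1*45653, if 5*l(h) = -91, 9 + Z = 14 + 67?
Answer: -353016/5 ≈ -70603.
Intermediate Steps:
Z = 72 (Z = -9 + (14 + 67) = -9 + 81 = 72)
l(h) = -91/5 (l(h) = (⅕)*(-91) = -91/5)
(B + l(Z)) - 1*45653 = (-24932 - 91/5) - 1*45653 = -124751/5 - 45653 = -353016/5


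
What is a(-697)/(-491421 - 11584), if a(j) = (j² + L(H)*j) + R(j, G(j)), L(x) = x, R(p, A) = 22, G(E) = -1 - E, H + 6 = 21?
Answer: -475376/503005 ≈ -0.94507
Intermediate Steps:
H = 15 (H = -6 + 21 = 15)
a(j) = 22 + j² + 15*j (a(j) = (j² + 15*j) + 22 = 22 + j² + 15*j)
a(-697)/(-491421 - 11584) = (22 + (-697)² + 15*(-697))/(-491421 - 11584) = (22 + 485809 - 10455)/(-503005) = 475376*(-1/503005) = -475376/503005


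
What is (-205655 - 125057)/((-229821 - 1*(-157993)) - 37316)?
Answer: 41339/13643 ≈ 3.0301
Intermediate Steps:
(-205655 - 125057)/((-229821 - 1*(-157993)) - 37316) = -330712/((-229821 + 157993) - 37316) = -330712/(-71828 - 37316) = -330712/(-109144) = -330712*(-1/109144) = 41339/13643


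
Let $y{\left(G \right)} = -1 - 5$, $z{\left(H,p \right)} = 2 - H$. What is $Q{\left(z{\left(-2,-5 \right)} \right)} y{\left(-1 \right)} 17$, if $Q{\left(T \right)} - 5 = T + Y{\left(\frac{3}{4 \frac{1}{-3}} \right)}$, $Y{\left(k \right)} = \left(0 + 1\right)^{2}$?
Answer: $-1020$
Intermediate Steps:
$Y{\left(k \right)} = 1$ ($Y{\left(k \right)} = 1^{2} = 1$)
$y{\left(G \right)} = -6$
$Q{\left(T \right)} = 6 + T$ ($Q{\left(T \right)} = 5 + \left(T + 1\right) = 5 + \left(1 + T\right) = 6 + T$)
$Q{\left(z{\left(-2,-5 \right)} \right)} y{\left(-1 \right)} 17 = \left(6 + \left(2 - -2\right)\right) \left(-6\right) 17 = \left(6 + \left(2 + 2\right)\right) \left(-6\right) 17 = \left(6 + 4\right) \left(-6\right) 17 = 10 \left(-6\right) 17 = \left(-60\right) 17 = -1020$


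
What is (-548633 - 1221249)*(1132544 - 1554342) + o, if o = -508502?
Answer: 746532179334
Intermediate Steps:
(-548633 - 1221249)*(1132544 - 1554342) + o = (-548633 - 1221249)*(1132544 - 1554342) - 508502 = -1769882*(-421798) - 508502 = 746532687836 - 508502 = 746532179334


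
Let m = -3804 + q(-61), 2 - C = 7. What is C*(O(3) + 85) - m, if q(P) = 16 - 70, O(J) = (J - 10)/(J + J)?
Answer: 20633/6 ≈ 3438.8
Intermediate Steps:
C = -5 (C = 2 - 1*7 = 2 - 7 = -5)
O(J) = (-10 + J)/(2*J) (O(J) = (-10 + J)/((2*J)) = (-10 + J)*(1/(2*J)) = (-10 + J)/(2*J))
q(P) = -54
m = -3858 (m = -3804 - 54 = -3858)
C*(O(3) + 85) - m = -5*((1/2)*(-10 + 3)/3 + 85) - 1*(-3858) = -5*((1/2)*(1/3)*(-7) + 85) + 3858 = -5*(-7/6 + 85) + 3858 = -5*503/6 + 3858 = -2515/6 + 3858 = 20633/6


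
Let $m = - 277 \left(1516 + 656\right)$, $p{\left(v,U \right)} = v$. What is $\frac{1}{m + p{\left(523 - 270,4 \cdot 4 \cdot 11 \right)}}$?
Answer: $- \frac{1}{601391} \approx -1.6628 \cdot 10^{-6}$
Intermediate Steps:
$m = -601644$ ($m = \left(-277\right) 2172 = -601644$)
$\frac{1}{m + p{\left(523 - 270,4 \cdot 4 \cdot 11 \right)}} = \frac{1}{-601644 + \left(523 - 270\right)} = \frac{1}{-601644 + 253} = \frac{1}{-601391} = - \frac{1}{601391}$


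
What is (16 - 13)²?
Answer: 9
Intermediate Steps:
(16 - 13)² = 3² = 9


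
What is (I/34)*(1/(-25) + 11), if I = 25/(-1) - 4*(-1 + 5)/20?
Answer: -17673/2125 ≈ -8.3167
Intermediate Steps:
I = -129/5 (I = 25*(-1) - 4*4*(1/20) = -25 - 16*1/20 = -25 - ⅘ = -129/5 ≈ -25.800)
(I/34)*(1/(-25) + 11) = (-129/5/34)*(1/(-25) + 11) = (-129/5*1/34)*(-1/25 + 11) = -129/170*274/25 = -17673/2125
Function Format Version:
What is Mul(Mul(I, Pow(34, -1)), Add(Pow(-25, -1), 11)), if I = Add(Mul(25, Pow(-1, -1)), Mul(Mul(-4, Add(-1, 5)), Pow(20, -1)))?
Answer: Rational(-17673, 2125) ≈ -8.3167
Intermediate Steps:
I = Rational(-129, 5) (I = Add(Mul(25, -1), Mul(Mul(-4, 4), Rational(1, 20))) = Add(-25, Mul(-16, Rational(1, 20))) = Add(-25, Rational(-4, 5)) = Rational(-129, 5) ≈ -25.800)
Mul(Mul(I, Pow(34, -1)), Add(Pow(-25, -1), 11)) = Mul(Mul(Rational(-129, 5), Pow(34, -1)), Add(Pow(-25, -1), 11)) = Mul(Mul(Rational(-129, 5), Rational(1, 34)), Add(Rational(-1, 25), 11)) = Mul(Rational(-129, 170), Rational(274, 25)) = Rational(-17673, 2125)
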